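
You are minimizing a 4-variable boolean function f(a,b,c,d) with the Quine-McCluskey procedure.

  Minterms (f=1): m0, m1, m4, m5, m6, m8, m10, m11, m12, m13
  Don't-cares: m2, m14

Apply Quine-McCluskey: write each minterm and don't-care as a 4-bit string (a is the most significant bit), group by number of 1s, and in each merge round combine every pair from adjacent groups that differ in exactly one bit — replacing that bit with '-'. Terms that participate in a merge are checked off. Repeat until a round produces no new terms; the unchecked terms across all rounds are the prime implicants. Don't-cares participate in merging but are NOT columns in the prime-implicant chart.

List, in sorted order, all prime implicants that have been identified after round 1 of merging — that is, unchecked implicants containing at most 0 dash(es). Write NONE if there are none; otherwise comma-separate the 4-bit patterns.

NONE

size-2^0 implicants → 0000(✓)  0001(✓)  0010(✓)  0100(✓)  0101(✓)  0110(✓)  1000(✓)  1010(✓)  1011(✓)  1100(✓)  1101(✓)  1110(✓)
size-2^1 implicants → -000(✓)  -010(✓)  -100(✓)  -101(✓)  -110(✓)  0-00(✓)  0-01(✓)  0-10(✓)  00-0(✓)  000-(✓)  01-0(✓)  010-(✓)  1-00(✓)  1-10(✓)  10-0(✓)  101-  11-0(✓)  110-(✓)
size-2^2 implicants → --00(✓)  --10(✓)  -0-0(✓)  -1-0(✓)  -10-  0--0(✓)  0-0-  1--0(✓)
size-2^3 implicants → ---0
Unchecked terms (primes): ---0, -10-, 0-0-, 101-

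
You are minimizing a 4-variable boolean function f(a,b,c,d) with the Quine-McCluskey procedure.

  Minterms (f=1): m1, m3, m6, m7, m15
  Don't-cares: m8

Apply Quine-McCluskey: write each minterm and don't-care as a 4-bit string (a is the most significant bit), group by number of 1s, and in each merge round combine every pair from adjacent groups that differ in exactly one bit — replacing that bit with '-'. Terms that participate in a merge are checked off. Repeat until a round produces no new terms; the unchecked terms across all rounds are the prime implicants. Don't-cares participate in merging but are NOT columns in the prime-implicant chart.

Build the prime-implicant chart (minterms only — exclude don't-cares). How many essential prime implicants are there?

3

size-2^0 implicants → 0001(✓)  0011(✓)  0110(✓)  0111(✓)  1000  1111(✓)
size-2^1 implicants → -111  0-11  00-1  011-
Unchecked terms (primes): -111, 0-11, 00-1, 011-, 1000
Minterm coverage:
  m1 ⊆ 00-1 [E]
  m3 ⊆ 0-11,00-1
  m6 ⊆ 011- [E]
  m7 ⊆ -111,0-11,011-
  m15 ⊆ -111 [E]
E = {-111, 00-1, 011-}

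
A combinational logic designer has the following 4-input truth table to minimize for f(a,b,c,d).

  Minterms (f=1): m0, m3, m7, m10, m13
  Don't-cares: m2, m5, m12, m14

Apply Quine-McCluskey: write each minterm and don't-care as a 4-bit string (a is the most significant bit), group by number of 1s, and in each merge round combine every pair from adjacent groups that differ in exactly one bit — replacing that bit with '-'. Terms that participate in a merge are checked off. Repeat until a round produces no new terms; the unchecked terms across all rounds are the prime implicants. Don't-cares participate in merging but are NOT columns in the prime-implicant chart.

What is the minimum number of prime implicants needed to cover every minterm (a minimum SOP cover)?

4

[col 0] 0000*, 0010*, 0011*, 0101*, 0111*, 1010*, 1100*, 1101*, 1110*
[col 1] -010, -101, 0-11, 00-0, 001-, 01-1, 1-10, 11-0, 110-
Prime implicants: -010, -101, 0-11, 00-0, 001-, 01-1, 1-10, 11-0, 110-
PI chart (minterm → PIs covering it):
  0 | 00-0  (sole → essential)
  3 | 0-11,001-
  7 | 0-11,01-1
  10 | -010,1-10
  13 | -101,110-
Essential prime implicants: 00-0
Petrick residual → -010, -101, 0-11
Minimum SOP uses 4 PIs: b'cd' + bc'd + a'cd + a'b'd'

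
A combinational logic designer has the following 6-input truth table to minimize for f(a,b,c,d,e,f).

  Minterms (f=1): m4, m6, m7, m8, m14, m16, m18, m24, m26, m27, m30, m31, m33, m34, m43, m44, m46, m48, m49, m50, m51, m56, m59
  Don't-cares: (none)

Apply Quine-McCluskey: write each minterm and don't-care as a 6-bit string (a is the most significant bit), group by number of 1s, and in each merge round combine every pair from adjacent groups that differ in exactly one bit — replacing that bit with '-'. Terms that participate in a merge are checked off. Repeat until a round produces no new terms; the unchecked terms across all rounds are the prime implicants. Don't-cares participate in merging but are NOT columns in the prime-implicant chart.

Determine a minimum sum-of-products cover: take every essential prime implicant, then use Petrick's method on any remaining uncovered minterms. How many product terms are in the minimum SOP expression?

12

size-2^0 implicants → 000100(✓)  000110(✓)  000111(✓)  001000(✓)  001110(✓)  010000(✓)  010010(✓)  011000(✓)  011010(✓)  011011(✓)  011110(✓)  011111(✓)  100001(✓)  100010(✓)  101011(✓)  101100(✓)  101110(✓)  110000(✓)  110001(✓)  110010(✓)  110011(✓)  111000(✓)  111011(✓)
size-2^1 implicants → -01110  -10000(✓)  -10010(✓)  -11000(✓)  -11011  0-1000  0-1110  00-110  0001-0  00011-  01-000(✓)  01-010(✓)  0100-0(✓)  011-10(✓)  011-11(✓)  0110-0(✓)  01101-(✓)  01111-(✓)  1-0001  1-0010  1-1011  1011-0  11-000(✓)  11-011  1100-0(✓)  1100-1(✓)  11000-(✓)  11001-(✓)
size-2^2 implicants → -1-000  -100-0  01-0-0  011-1-  1100--
Unchecked terms (primes): -01110, -1-000, -100-0, -11011, 0-1000, 0-1110, 00-110, 0001-0, 00011-, 01-0-0, 011-1-, 1-0001, 1-0010, 1-1011, 1011-0, 11-011, 1100--
Minterm coverage:
  m4 ⊆ 0001-0 [E]
  m6 ⊆ 00-110,0001-0,00011-
  m7 ⊆ 00011- [E]
  m8 ⊆ 0-1000 [E]
  m14 ⊆ -01110,0-1110,00-110
  m16 ⊆ -1-000,-100-0,01-0-0
  m18 ⊆ -100-0,01-0-0
  m24 ⊆ -1-000,0-1000,01-0-0
  m26 ⊆ 01-0-0,011-1-
  m27 ⊆ -11011,011-1-
  m30 ⊆ 0-1110,011-1-
  m31 ⊆ 011-1- [E]
  m33 ⊆ 1-0001 [E]
  m34 ⊆ 1-0010 [E]
  m43 ⊆ 1-1011 [E]
  m44 ⊆ 1011-0 [E]
  m46 ⊆ -01110,1011-0
  m48 ⊆ -1-000,-100-0,1100--
  m49 ⊆ 1-0001,1100--
  m50 ⊆ -100-0,1-0010,1100--
  m51 ⊆ 11-011,1100--
  m56 ⊆ -1-000 [E]
  m59 ⊆ -11011,1-1011,11-011
E = {-1-000, 0-1000, 0001-0, 00011-, 011-1-, 1-0001, 1-0010, 1-1011, 1011-0}
Petrick residual → -01110, -100-0, 11-011
Cover = b'cdef' + bd'e'f' + bc'd'f' + a'cd'e'f' + a'b'c'df' + a'b'c'de + a'bce + ac'd'e'f + ac'd'ef' + acd'ef + ab'cdf' + abd'ef  |cover|=12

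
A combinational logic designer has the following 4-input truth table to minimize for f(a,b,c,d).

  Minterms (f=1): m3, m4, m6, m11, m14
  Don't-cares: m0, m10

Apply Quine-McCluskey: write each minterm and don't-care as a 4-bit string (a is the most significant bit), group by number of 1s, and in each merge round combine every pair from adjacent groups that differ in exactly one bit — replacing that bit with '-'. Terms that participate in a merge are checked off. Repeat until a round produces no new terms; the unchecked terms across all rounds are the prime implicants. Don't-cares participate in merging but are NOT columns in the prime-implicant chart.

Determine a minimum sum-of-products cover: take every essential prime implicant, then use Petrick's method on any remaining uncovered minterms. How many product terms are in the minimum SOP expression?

3

Round 0: 0000✓ 0011✓ 0100✓ 0110✓ 1010✓ 1011✓ 1110✓
Round 1: -011 -110 0-00 01-0 1-10 101-
PIs = {-011, -110, 0-00, 01-0, 1-10, 101-}
Coverage chart:
  m3: -011 ←essential
  m4: 0-00,01-0
  m6: -110,01-0
  m11: -011,101-
  m14: -110,1-10
Essential: -011
Petrick residual → -110, 0-00
Min cover (3 terms): b'cd + bcd' + a'c'd'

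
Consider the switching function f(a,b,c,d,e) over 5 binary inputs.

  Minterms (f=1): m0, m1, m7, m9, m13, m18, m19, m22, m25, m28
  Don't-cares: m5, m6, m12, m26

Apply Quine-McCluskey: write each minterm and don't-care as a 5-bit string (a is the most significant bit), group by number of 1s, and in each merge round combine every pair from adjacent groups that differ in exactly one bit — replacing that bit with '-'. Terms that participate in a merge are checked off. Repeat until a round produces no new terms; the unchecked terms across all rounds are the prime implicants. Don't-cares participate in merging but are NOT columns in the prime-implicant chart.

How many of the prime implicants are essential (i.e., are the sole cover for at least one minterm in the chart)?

[col 0] 00000*, 00001*, 00101*, 00110*, 00111*, 01001*, 01100*, 01101*, 10010*, 10011*, 10110*, 11001*, 11010*, 11100*
[col 1] -0110, -1001, -1100, 0-001*, 0-101*, 00-01*, 0000-, 001-1, 0011-, 01-01*, 0110-, 1-010, 10-10, 1001-
[col 2] 0--01
Prime implicants: -0110, -1001, -1100, 0--01, 0000-, 001-1, 0011-, 0110-, 1-010, 10-10, 1001-
PI chart (minterm → PIs covering it):
  0 | 0000-  (sole → essential)
  1 | 0--01,0000-
  7 | 001-1,0011-
  9 | -1001,0--01
  13 | 0--01,0110-
  18 | 1-010,10-10,1001-
  19 | 1001-  (sole → essential)
  22 | -0110,10-10
  25 | -1001  (sole → essential)
  28 | -1100  (sole → essential)
Essential prime implicants: -1001, -1100, 0000-, 1001-

4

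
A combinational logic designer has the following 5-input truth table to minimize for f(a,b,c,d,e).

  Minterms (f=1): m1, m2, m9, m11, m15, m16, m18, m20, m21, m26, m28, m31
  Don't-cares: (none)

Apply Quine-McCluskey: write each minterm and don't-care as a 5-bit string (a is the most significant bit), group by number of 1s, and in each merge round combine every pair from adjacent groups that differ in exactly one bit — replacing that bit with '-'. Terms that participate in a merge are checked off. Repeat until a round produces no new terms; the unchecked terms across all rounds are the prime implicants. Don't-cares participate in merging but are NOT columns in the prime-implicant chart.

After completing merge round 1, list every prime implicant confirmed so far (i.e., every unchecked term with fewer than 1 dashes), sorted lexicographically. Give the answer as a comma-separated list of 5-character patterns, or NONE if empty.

NONE

size-2^0 implicants → 00001(✓)  00010(✓)  01001(✓)  01011(✓)  01111(✓)  10000(✓)  10010(✓)  10100(✓)  10101(✓)  11010(✓)  11100(✓)  11111(✓)
size-2^1 implicants → -0010  -1111  0-001  01-11  010-1  1-010  1-100  10-00  100-0  1010-
Unchecked terms (primes): -0010, -1111, 0-001, 01-11, 010-1, 1-010, 1-100, 10-00, 100-0, 1010-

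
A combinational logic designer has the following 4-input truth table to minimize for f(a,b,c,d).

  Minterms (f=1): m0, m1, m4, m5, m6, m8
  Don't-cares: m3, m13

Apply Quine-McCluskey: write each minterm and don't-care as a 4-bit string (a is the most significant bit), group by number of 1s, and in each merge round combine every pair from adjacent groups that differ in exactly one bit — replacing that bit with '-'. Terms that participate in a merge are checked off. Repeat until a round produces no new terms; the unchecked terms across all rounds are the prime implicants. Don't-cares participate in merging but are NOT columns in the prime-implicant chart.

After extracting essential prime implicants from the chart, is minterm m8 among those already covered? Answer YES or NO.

[col 0] 0000*, 0001*, 0011*, 0100*, 0101*, 0110*, 1000*, 1101*
[col 1] -000, -101, 0-00*, 0-01*, 00-1, 000-*, 01-0, 010-*
[col 2] 0-0-
Prime implicants: -000, -101, 0-0-, 00-1, 01-0
PI chart (minterm → PIs covering it):
  0 | -000,0-0-
  1 | 0-0-,00-1
  4 | 0-0-,01-0
  5 | -101,0-0-
  6 | 01-0  (sole → essential)
  8 | -000  (sole → essential)
Essential prime implicants: -000, 01-0

YES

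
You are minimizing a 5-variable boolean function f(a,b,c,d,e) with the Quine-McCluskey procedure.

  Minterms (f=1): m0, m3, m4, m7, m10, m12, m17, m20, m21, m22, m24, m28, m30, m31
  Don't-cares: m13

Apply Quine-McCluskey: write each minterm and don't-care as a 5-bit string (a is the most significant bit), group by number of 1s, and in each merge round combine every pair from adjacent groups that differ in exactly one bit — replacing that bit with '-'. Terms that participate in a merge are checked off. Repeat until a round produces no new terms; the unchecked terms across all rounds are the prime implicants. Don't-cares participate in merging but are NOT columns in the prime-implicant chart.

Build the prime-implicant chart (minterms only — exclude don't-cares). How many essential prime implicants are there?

size-2^0 implicants → 00000(✓)  00011(✓)  00100(✓)  00111(✓)  01010  01100(✓)  01101(✓)  10001(✓)  10100(✓)  10101(✓)  10110(✓)  11000(✓)  11100(✓)  11110(✓)  11111(✓)
size-2^1 implicants → -0100(✓)  -1100(✓)  0-100(✓)  00-00  00-11  0110-  1-100(✓)  1-110(✓)  10-01  101-0(✓)  1010-  11-00  111-0(✓)  1111-
size-2^2 implicants → --100  1-1-0
Unchecked terms (primes): --100, 00-00, 00-11, 01010, 0110-, 1-1-0, 10-01, 1010-, 11-00, 1111-
Minterm coverage:
  m0 ⊆ 00-00 [E]
  m3 ⊆ 00-11 [E]
  m4 ⊆ --100,00-00
  m7 ⊆ 00-11 [E]
  m10 ⊆ 01010 [E]
  m12 ⊆ --100,0110-
  m17 ⊆ 10-01 [E]
  m20 ⊆ --100,1-1-0,1010-
  m21 ⊆ 10-01,1010-
  m22 ⊆ 1-1-0 [E]
  m24 ⊆ 11-00 [E]
  m28 ⊆ --100,1-1-0,11-00
  m30 ⊆ 1-1-0,1111-
  m31 ⊆ 1111- [E]
E = {00-00, 00-11, 01010, 1-1-0, 10-01, 11-00, 1111-}

7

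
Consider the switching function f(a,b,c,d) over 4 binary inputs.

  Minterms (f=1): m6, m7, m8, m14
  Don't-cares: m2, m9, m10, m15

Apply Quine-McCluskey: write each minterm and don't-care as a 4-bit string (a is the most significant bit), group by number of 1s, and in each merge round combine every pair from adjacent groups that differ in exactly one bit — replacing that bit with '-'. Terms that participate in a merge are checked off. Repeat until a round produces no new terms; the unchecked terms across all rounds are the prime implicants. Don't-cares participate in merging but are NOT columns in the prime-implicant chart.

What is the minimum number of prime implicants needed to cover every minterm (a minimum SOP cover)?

Round 0: 0010✓ 0110✓ 0111✓ 1000✓ 1001✓ 1010✓ 1110✓ 1111✓
Round 1: -010✓ -110✓ -111✓ 0-10✓ 011-✓ 1-10✓ 10-0 100- 111-✓
Round 2: --10 -11-
PIs = {--10, -11-, 10-0, 100-}
Coverage chart:
  m6: --10,-11-
  m7: -11- ←essential
  m8: 10-0,100-
  m14: --10,-11-
Essential: -11-
Petrick residual → 10-0
Min cover (2 terms): bc + ab'd'

2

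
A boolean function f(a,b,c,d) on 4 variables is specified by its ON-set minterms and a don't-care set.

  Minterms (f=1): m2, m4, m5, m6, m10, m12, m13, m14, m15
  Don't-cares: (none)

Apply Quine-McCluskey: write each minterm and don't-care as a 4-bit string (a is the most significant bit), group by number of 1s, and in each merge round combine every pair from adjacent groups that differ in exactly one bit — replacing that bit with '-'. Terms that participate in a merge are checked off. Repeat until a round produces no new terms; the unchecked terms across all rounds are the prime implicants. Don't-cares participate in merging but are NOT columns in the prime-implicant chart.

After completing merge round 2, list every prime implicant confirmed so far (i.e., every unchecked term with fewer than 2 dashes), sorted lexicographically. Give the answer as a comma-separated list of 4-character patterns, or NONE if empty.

NONE

size-2^0 implicants → 0010(✓)  0100(✓)  0101(✓)  0110(✓)  1010(✓)  1100(✓)  1101(✓)  1110(✓)  1111(✓)
size-2^1 implicants → -010(✓)  -100(✓)  -101(✓)  -110(✓)  0-10(✓)  01-0(✓)  010-(✓)  1-10(✓)  11-0(✓)  11-1(✓)  110-(✓)  111-(✓)
size-2^2 implicants → --10  -1-0  -10-  11--
Unchecked terms (primes): --10, -1-0, -10-, 11--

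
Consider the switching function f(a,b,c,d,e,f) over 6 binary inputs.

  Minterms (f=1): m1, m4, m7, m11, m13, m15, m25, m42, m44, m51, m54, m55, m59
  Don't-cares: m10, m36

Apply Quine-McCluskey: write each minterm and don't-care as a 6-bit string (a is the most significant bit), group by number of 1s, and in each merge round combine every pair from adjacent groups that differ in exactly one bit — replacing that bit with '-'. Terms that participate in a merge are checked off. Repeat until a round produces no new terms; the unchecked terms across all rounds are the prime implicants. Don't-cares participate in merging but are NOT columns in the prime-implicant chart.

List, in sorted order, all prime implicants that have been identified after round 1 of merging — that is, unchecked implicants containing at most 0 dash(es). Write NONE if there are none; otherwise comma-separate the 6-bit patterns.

000001, 011001

Round 0: 000001 000100✓ 000111✓ 001010✓ 001011✓ 001101✓ 001111✓ 011001 100100✓ 101010✓ 101100✓ 110011✓ 110110✓ 110111✓ 111011✓
Round 1: -00100 -01010 00-111 001-11 00101- 0011-1 10-100 11-011 110-11 11011-
PIs = {-00100, -01010, 00-111, 000001, 001-11, 00101-, 0011-1, 011001, 10-100, 11-011, 110-11, 11011-}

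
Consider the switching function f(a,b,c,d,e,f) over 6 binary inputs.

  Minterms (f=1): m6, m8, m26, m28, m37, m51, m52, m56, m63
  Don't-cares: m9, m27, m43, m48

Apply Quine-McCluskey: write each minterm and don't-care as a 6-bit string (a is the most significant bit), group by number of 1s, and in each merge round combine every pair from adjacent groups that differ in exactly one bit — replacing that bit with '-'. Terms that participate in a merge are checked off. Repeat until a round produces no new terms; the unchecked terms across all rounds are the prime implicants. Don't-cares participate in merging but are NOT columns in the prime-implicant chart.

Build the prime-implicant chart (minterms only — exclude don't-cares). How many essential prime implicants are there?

9

size-2^0 implicants → 000110  001000(✓)  001001(✓)  011010(✓)  011011(✓)  011100  100101  101011  110000(✓)  110011  110100(✓)  111000(✓)  111111
size-2^1 implicants → 00100-  01101-  11-000  110-00
Unchecked terms (primes): 000110, 00100-, 01101-, 011100, 100101, 101011, 11-000, 110-00, 110011, 111111
Minterm coverage:
  m6 ⊆ 000110 [E]
  m8 ⊆ 00100- [E]
  m26 ⊆ 01101- [E]
  m28 ⊆ 011100 [E]
  m37 ⊆ 100101 [E]
  m51 ⊆ 110011 [E]
  m52 ⊆ 110-00 [E]
  m56 ⊆ 11-000 [E]
  m63 ⊆ 111111 [E]
E = {000110, 00100-, 01101-, 011100, 100101, 11-000, 110-00, 110011, 111111}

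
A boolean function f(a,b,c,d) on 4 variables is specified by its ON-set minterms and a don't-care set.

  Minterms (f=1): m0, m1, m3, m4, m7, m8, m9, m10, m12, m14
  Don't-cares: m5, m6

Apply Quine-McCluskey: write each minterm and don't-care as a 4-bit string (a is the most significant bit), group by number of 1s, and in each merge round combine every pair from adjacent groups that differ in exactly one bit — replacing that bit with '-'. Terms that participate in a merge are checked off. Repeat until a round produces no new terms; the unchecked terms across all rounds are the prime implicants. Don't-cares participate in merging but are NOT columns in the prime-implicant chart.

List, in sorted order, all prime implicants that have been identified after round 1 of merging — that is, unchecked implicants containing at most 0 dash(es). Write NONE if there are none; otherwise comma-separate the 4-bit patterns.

size-2^0 implicants → 0000(✓)  0001(✓)  0011(✓)  0100(✓)  0101(✓)  0110(✓)  0111(✓)  1000(✓)  1001(✓)  1010(✓)  1100(✓)  1110(✓)
size-2^1 implicants → -000(✓)  -001(✓)  -100(✓)  -110(✓)  0-00(✓)  0-01(✓)  0-11(✓)  00-1(✓)  000-(✓)  01-0(✓)  01-1(✓)  010-(✓)  011-(✓)  1-00(✓)  1-10(✓)  10-0(✓)  100-(✓)  11-0(✓)
size-2^2 implicants → --00  -00-  -1-0  0--1  0-0-  01--  1--0
Unchecked terms (primes): --00, -00-, -1-0, 0--1, 0-0-, 01--, 1--0

NONE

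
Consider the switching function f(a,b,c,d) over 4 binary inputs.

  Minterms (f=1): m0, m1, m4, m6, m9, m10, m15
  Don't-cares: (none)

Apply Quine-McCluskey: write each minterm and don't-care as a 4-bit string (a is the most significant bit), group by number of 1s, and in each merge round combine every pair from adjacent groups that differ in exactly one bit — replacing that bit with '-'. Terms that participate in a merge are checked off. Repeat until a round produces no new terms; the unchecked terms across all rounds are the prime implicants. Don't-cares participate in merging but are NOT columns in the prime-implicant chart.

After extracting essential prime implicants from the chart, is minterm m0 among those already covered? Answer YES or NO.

[col 0] 0000*, 0001*, 0100*, 0110*, 1001*, 1010, 1111
[col 1] -001, 0-00, 000-, 01-0
Prime implicants: -001, 0-00, 000-, 01-0, 1010, 1111
PI chart (minterm → PIs covering it):
  0 | 0-00,000-
  1 | -001,000-
  4 | 0-00,01-0
  6 | 01-0  (sole → essential)
  9 | -001  (sole → essential)
  10 | 1010  (sole → essential)
  15 | 1111  (sole → essential)
Essential prime implicants: -001, 01-0, 1010, 1111

NO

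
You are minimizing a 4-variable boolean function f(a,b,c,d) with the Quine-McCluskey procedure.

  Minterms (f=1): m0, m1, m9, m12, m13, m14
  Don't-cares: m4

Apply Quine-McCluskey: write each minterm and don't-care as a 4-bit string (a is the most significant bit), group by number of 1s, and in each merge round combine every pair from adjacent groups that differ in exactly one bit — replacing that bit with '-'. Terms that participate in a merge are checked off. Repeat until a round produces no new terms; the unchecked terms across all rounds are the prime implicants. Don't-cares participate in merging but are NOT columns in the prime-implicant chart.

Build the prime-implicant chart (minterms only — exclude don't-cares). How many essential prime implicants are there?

[col 0] 0000*, 0001*, 0100*, 1001*, 1100*, 1101*, 1110*
[col 1] -001, -100, 0-00, 000-, 1-01, 11-0, 110-
Prime implicants: -001, -100, 0-00, 000-, 1-01, 11-0, 110-
PI chart (minterm → PIs covering it):
  0 | 0-00,000-
  1 | -001,000-
  9 | -001,1-01
  12 | -100,11-0,110-
  13 | 1-01,110-
  14 | 11-0  (sole → essential)
Essential prime implicants: 11-0

1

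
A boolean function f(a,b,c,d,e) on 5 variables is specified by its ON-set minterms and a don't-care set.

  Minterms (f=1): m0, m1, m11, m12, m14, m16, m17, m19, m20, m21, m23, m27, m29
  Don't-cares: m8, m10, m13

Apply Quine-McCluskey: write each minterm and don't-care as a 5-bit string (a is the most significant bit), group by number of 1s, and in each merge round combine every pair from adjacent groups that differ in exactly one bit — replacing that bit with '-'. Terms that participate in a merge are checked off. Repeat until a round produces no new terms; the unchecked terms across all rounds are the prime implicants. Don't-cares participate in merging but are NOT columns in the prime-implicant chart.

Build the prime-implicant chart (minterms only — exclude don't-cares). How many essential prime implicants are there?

4

size-2^0 implicants → 00000(✓)  00001(✓)  01000(✓)  01010(✓)  01011(✓)  01100(✓)  01101(✓)  01110(✓)  10000(✓)  10001(✓)  10011(✓)  10100(✓)  10101(✓)  10111(✓)  11011(✓)  11101(✓)
size-2^1 implicants → -0000(✓)  -0001(✓)  -1011  -1101  0-000  0000-(✓)  01-00(✓)  01-10(✓)  010-0(✓)  0101-  011-0(✓)  0110-  1-011  1-101  10-00(✓)  10-01(✓)  10-11(✓)  100-1(✓)  1000-(✓)  101-1(✓)  1010-(✓)
size-2^2 implicants → -000-  01--0  10--1  10-0-
Unchecked terms (primes): -000-, -1011, -1101, 0-000, 01--0, 0101-, 0110-, 1-011, 1-101, 10--1, 10-0-
Minterm coverage:
  m0 ⊆ -000-,0-000
  m1 ⊆ -000- [E]
  m11 ⊆ -1011,0101-
  m12 ⊆ 01--0,0110-
  m14 ⊆ 01--0 [E]
  m16 ⊆ -000-,10-0-
  m17 ⊆ -000-,10--1,10-0-
  m19 ⊆ 1-011,10--1
  m20 ⊆ 10-0- [E]
  m21 ⊆ 1-101,10--1,10-0-
  m23 ⊆ 10--1 [E]
  m27 ⊆ -1011,1-011
  m29 ⊆ -1101,1-101
E = {-000-, 01--0, 10--1, 10-0-}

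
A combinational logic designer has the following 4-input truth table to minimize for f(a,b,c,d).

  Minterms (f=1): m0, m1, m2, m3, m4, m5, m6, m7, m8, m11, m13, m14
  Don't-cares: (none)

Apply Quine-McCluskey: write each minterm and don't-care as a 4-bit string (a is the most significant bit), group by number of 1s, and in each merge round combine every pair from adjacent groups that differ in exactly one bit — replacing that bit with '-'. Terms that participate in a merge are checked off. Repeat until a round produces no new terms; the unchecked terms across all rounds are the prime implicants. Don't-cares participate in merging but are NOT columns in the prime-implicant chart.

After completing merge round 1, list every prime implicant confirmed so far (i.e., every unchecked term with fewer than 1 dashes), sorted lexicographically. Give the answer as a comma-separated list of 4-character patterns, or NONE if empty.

NONE

size-2^0 implicants → 0000(✓)  0001(✓)  0010(✓)  0011(✓)  0100(✓)  0101(✓)  0110(✓)  0111(✓)  1000(✓)  1011(✓)  1101(✓)  1110(✓)
size-2^1 implicants → -000  -011  -101  -110  0-00(✓)  0-01(✓)  0-10(✓)  0-11(✓)  00-0(✓)  00-1(✓)  000-(✓)  001-(✓)  01-0(✓)  01-1(✓)  010-(✓)  011-(✓)
size-2^2 implicants → 0--0(✓)  0--1(✓)  0-0-(✓)  0-1-(✓)  00--(✓)  01--(✓)
size-2^3 implicants → 0---
Unchecked terms (primes): -000, -011, -101, -110, 0---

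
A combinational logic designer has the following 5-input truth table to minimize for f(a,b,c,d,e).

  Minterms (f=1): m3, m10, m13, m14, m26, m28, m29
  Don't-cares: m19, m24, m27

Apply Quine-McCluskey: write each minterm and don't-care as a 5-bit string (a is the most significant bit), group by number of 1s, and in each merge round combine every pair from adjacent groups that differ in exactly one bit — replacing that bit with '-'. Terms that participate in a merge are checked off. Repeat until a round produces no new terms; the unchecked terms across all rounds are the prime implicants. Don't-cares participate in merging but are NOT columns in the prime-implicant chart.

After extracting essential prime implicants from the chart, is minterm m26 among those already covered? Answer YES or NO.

NO

[col 0] 00011*, 01010*, 01101*, 01110*, 10011*, 11000*, 11010*, 11011*, 11100*, 11101*
[col 1] -0011, -1010, -1101, 01-10, 1-011, 11-00, 110-0, 1101-, 1110-
Prime implicants: -0011, -1010, -1101, 01-10, 1-011, 11-00, 110-0, 1101-, 1110-
PI chart (minterm → PIs covering it):
  3 | -0011  (sole → essential)
  10 | -1010,01-10
  13 | -1101  (sole → essential)
  14 | 01-10  (sole → essential)
  26 | -1010,110-0,1101-
  28 | 11-00,1110-
  29 | -1101,1110-
Essential prime implicants: -0011, -1101, 01-10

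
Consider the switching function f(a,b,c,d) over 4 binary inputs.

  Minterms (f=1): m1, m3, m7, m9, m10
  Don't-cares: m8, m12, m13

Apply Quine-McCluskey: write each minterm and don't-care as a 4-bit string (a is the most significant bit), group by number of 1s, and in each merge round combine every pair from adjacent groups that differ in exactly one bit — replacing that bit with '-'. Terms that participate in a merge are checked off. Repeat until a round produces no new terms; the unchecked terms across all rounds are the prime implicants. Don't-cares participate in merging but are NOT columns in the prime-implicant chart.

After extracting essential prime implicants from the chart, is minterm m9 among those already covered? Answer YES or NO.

NO

size-2^0 implicants → 0001(✓)  0011(✓)  0111(✓)  1000(✓)  1001(✓)  1010(✓)  1100(✓)  1101(✓)
size-2^1 implicants → -001  0-11  00-1  1-00(✓)  1-01(✓)  10-0  100-(✓)  110-(✓)
size-2^2 implicants → 1-0-
Unchecked terms (primes): -001, 0-11, 00-1, 1-0-, 10-0
Minterm coverage:
  m1 ⊆ -001,00-1
  m3 ⊆ 0-11,00-1
  m7 ⊆ 0-11 [E]
  m9 ⊆ -001,1-0-
  m10 ⊆ 10-0 [E]
E = {0-11, 10-0}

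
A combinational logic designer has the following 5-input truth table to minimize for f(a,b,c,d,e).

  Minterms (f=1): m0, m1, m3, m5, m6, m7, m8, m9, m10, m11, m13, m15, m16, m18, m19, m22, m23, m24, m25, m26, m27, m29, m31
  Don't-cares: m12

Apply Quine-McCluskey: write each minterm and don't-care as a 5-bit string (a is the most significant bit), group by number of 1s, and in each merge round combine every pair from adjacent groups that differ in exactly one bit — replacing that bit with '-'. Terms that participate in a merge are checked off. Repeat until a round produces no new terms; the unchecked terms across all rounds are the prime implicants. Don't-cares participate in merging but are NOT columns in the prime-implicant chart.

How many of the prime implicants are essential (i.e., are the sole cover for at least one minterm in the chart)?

4

size-2^0 implicants → 00000(✓)  00001(✓)  00011(✓)  00101(✓)  00110(✓)  00111(✓)  01000(✓)  01001(✓)  01010(✓)  01011(✓)  01100(✓)  01101(✓)  01111(✓)  10000(✓)  10010(✓)  10011(✓)  10110(✓)  10111(✓)  11000(✓)  11001(✓)  11010(✓)  11011(✓)  11101(✓)  11111(✓)
size-2^1 implicants → -0000(✓)  -0011(✓)  -0110(✓)  -0111(✓)  -1000(✓)  -1001(✓)  -1010(✓)  -1011(✓)  -1101(✓)  -1111(✓)  0-000(✓)  0-001(✓)  0-011(✓)  0-101(✓)  0-111(✓)  00-01(✓)  00-11(✓)  000-1(✓)  0000-(✓)  001-1(✓)  0011-(✓)  01-00(✓)  01-01(✓)  01-11(✓)  010-0(✓)  010-1(✓)  0100-(✓)  0101-(✓)  011-1(✓)  0110-(✓)  1-000(✓)  1-010(✓)  1-011(✓)  1-111(✓)  10-10(✓)  10-11(✓)  100-0(✓)  1001-(✓)  1011-(✓)  11-01(✓)  11-11(✓)  110-0(✓)  110-1(✓)  1100-(✓)  1101-(✓)  111-1(✓)
size-2^2 implicants → --000  --011(✓)  --111(✓)  -0-11(✓)  -011-  -1-01(✓)  -1-11(✓)  -10-0(✓)  -10-1(✓)  -100-(✓)  -101-(✓)  -11-1(✓)  0--01(✓)  0--11(✓)  0-0-1(✓)  0-00-  0-1-1(✓)  00--1(✓)  01--1(✓)  01-0-  010--(✓)  1--11(✓)  1-0-0  1-01-  10-1-  11--1(✓)  110--(✓)
size-2^3 implicants → ---11  -1--1  -10--  0---1
Unchecked terms (primes): ---11, --000, -011-, -1--1, -10--, 0---1, 0-00-, 01-0-, 1-0-0, 1-01-, 10-1-
Minterm coverage:
  m0 ⊆ --000,0-00-
  m1 ⊆ 0---1,0-00-
  m3 ⊆ ---11,0---1
  m5 ⊆ 0---1 [E]
  m6 ⊆ -011- [E]
  m7 ⊆ ---11,-011-,0---1
  m8 ⊆ --000,-10--,0-00-,01-0-
  m9 ⊆ -1--1,-10--,0---1,0-00-,01-0-
  m10 ⊆ -10-- [E]
  m11 ⊆ ---11,-1--1,-10--,0---1
  m13 ⊆ -1--1,0---1,01-0-
  m15 ⊆ ---11,-1--1,0---1
  m16 ⊆ --000,1-0-0
  m18 ⊆ 1-0-0,1-01-,10-1-
  m19 ⊆ ---11,1-01-,10-1-
  m22 ⊆ -011-,10-1-
  m23 ⊆ ---11,-011-,10-1-
  m24 ⊆ --000,-10--,1-0-0
  m25 ⊆ -1--1,-10--
  m26 ⊆ -10--,1-0-0,1-01-
  m27 ⊆ ---11,-1--1,-10--,1-01-
  m29 ⊆ -1--1 [E]
  m31 ⊆ ---11,-1--1
E = {-011-, -1--1, -10--, 0---1}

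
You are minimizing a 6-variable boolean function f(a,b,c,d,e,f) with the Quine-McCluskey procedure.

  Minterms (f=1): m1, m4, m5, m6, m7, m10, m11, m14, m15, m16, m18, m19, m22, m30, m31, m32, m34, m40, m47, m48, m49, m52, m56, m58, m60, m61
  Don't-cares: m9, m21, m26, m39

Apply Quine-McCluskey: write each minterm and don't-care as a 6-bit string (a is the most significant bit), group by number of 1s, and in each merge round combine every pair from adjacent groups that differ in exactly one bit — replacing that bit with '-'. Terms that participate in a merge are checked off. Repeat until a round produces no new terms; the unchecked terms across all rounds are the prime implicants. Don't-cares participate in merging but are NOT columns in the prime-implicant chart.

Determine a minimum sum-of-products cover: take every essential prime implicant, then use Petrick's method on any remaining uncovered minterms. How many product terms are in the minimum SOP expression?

size-2^0 implicants → 000001(✓)  000100(✓)  000101(✓)  000110(✓)  000111(✓)  001001(✓)  001010(✓)  001011(✓)  001110(✓)  001111(✓)  010000(✓)  010010(✓)  010011(✓)  010101(✓)  010110(✓)  011010(✓)  011110(✓)  011111(✓)  100000(✓)  100010(✓)  100111(✓)  101000(✓)  101111(✓)  110000(✓)  110001(✓)  110100(✓)  111000(✓)  111010(✓)  111100(✓)  111101(✓)
size-2^1 implicants → -00111(✓)  -01111(✓)  -10000  -11010  0-0101  0-0110(✓)  0-1010(✓)  0-1110(✓)  0-1111(✓)  00-001  00-110(✓)  00-111(✓)  000-01  0001-0(✓)  0001-1(✓)  00010-(✓)  00011-(✓)  001-10(✓)  001-11(✓)  0010-1  00101-(✓)  00111-(✓)  01-010(✓)  01-110(✓)  010-10(✓)  0100-0  01001-  011-10(✓)  01111-(✓)  1-0000(✓)  1-1000(✓)  10-000(✓)  10-111(✓)  1000-0  11-000(✓)  11-100(✓)  110-00(✓)  11000-  111-00(✓)  1110-0  11110-
size-2^2 implicants → -0-111  0--110  0-1-10  0-111-  00-11-  0001--  001-1-  01--10  1--000  11--00
Unchecked terms (primes): -0-111, -10000, -11010, 0--110, 0-0101, 0-1-10, 0-111-, 00-001, 00-11-, 000-01, 0001--, 001-1-, 0010-1, 01--10, 0100-0, 01001-, 1--000, 1000-0, 11--00, 11000-, 1110-0, 11110-
Minterm coverage:
  m1 ⊆ 00-001,000-01
  m4 ⊆ 0001-- [E]
  m5 ⊆ 0-0101,000-01,0001--
  m6 ⊆ 0--110,00-11-,0001--
  m7 ⊆ -0-111,00-11-,0001--
  m10 ⊆ 0-1-10,001-1-
  m11 ⊆ 001-1-,0010-1
  m14 ⊆ 0--110,0-1-10,0-111-,00-11-,001-1-
  m15 ⊆ -0-111,0-111-,00-11-,001-1-
  m16 ⊆ -10000,0100-0
  m18 ⊆ 01--10,0100-0,01001-
  m19 ⊆ 01001- [E]
  m22 ⊆ 0--110,01--10
  m30 ⊆ 0--110,0-1-10,0-111-,01--10
  m31 ⊆ 0-111- [E]
  m32 ⊆ 1--000,1000-0
  m34 ⊆ 1000-0 [E]
  m40 ⊆ 1--000 [E]
  m47 ⊆ -0-111 [E]
  m48 ⊆ -10000,1--000,11--00,11000-
  m49 ⊆ 11000- [E]
  m52 ⊆ 11--00 [E]
  m56 ⊆ 1--000,11--00,1110-0
  m58 ⊆ -11010,1110-0
  m60 ⊆ 11--00,11110-
  m61 ⊆ 11110- [E]
E = {-0-111, 0-111-, 0001--, 01001-, 1--000, 1000-0, 11--00, 11000-, 11110-}
Petrick residual → -10000, -11010, 0--110, 00-001, 001-1-
Cover = b'def + bc'd'e'f' + bcd'ef' + a'def' + a'cde + a'b'd'e'f + a'b'c'd + a'b'ce + a'bc'd'e + ad'e'f' + ab'c'd'f' + abe'f' + abc'd'e' + abcde'  |cover|=14

14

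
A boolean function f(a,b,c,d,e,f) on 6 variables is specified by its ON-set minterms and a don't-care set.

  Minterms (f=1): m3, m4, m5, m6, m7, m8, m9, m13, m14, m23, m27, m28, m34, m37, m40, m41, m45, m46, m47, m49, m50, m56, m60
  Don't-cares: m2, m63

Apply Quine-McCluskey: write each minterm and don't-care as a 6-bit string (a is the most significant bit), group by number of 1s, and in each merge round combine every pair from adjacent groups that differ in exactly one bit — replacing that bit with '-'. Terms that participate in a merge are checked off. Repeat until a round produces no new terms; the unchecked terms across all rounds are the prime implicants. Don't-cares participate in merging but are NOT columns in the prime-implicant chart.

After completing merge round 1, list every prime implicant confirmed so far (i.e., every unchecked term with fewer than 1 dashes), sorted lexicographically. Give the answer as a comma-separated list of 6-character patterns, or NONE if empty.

011011, 110001

Round 0: 000010✓ 000011✓ 000100✓ 000101✓ 000110✓ 000111✓ 001000✓ 001001✓ 001101✓ 001110✓ 010111✓ 011011 011100✓ 100010✓ 100101✓ 101000✓ 101001✓ 101101✓ 101110✓ 101111✓ 110001 110010✓ 111000✓ 111100✓ 111111✓
Round 1: -00010 -00101✓ -01000✓ -01001✓ -01101✓ -01110 -11100 0-0111 00-101✓ 00-110 000-10✓ 000-11✓ 00001-✓ 0001-0✓ 0001-1✓ 00010-✓ 00011-✓ 001-01✓ 00100-✓ 1-0010 1-1000 1-1111 10-101✓ 101-01✓ 10100-✓ 1011-1 10111- 111-00
Round 2: -0-101 -01-01 -0100- 000-1- 0001--
PIs = {-0-101, -00010, -01-01, -0100-, -01110, -11100, 0-0111, 00-110, 000-1-, 0001--, 011011, 1-0010, 1-1000, 1-1111, 1011-1, 10111-, 110001, 111-00}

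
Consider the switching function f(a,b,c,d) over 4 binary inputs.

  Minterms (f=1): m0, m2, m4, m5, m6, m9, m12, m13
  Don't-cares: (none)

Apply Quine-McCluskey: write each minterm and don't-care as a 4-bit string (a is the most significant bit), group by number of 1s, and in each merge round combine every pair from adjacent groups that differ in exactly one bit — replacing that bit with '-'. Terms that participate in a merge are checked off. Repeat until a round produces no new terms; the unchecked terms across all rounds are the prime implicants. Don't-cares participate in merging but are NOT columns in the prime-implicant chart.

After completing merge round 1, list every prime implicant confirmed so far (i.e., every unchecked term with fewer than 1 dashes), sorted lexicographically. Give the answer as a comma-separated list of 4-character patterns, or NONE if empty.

NONE

[col 0] 0000*, 0010*, 0100*, 0101*, 0110*, 1001*, 1100*, 1101*
[col 1] -100*, -101*, 0-00*, 0-10*, 00-0*, 01-0*, 010-*, 1-01, 110-*
[col 2] -10-, 0--0
Prime implicants: -10-, 0--0, 1-01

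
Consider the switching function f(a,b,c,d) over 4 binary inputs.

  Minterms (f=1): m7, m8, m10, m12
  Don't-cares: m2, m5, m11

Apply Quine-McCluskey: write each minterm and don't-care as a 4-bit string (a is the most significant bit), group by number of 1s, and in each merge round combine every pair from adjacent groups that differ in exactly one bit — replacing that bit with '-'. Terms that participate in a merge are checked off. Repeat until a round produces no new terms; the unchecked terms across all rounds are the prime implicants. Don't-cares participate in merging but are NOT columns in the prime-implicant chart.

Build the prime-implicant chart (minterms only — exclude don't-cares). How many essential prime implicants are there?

2

size-2^0 implicants → 0010(✓)  0101(✓)  0111(✓)  1000(✓)  1010(✓)  1011(✓)  1100(✓)
size-2^1 implicants → -010  01-1  1-00  10-0  101-
Unchecked terms (primes): -010, 01-1, 1-00, 10-0, 101-
Minterm coverage:
  m7 ⊆ 01-1 [E]
  m8 ⊆ 1-00,10-0
  m10 ⊆ -010,10-0,101-
  m12 ⊆ 1-00 [E]
E = {01-1, 1-00}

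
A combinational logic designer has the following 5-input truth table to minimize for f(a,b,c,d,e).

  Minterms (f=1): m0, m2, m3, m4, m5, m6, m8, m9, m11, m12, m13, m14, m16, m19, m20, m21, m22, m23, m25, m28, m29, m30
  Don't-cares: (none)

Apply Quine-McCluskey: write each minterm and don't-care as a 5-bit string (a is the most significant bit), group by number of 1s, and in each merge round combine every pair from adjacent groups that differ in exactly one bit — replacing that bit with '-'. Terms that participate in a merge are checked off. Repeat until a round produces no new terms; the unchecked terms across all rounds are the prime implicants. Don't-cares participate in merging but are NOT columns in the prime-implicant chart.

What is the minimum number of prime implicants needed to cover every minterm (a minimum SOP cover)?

8

[col 0] 00000*, 00010*, 00011*, 00100*, 00101*, 00110*, 01000*, 01001*, 01011*, 01100*, 01101*, 01110*, 10000*, 10011*, 10100*, 10101*, 10110*, 10111*, 11001*, 11100*, 11101*, 11110*
[col 1] -0000*, -0011, -0100*, -0101*, -0110*, -1001*, -1100*, -1101*, -1110*, 0-000*, 0-011, 0-100*, 0-101*, 0-110*, 00-00*, 00-10*, 000-0*, 0001-, 001-0*, 0010-*, 01-00*, 01-01*, 010-1, 0100-*, 011-0*, 0110-*, 1-100*, 1-101*, 1-110*, 10-00*, 10-11, 101-0*, 101-1*, 1010-*, 1011-*, 11-01*, 111-0*, 1110-*
[col 2] --100*, --101*, --110*, -0-00, -01-0*, -010-*, -1-01, -11-0*, -110-*, 0--00, 0-1-0*, 0-10-*, 00--0, 01-0-, 1-1-0*, 1-10-*, 101--
[col 3] --1-0, --10-
Prime implicants: --1-0, --10-, -0-00, -0011, -1-01, 0--00, 0-011, 00--0, 0001-, 01-0-, 010-1, 10-11, 101--
PI chart (minterm → PIs covering it):
  0 | -0-00,0--00,00--0
  2 | 00--0,0001-
  3 | -0011,0-011,0001-
  4 | --1-0,--10-,-0-00,0--00,00--0
  5 | --10-  (sole → essential)
  6 | --1-0,00--0
  8 | 0--00,01-0-
  9 | -1-01,01-0-,010-1
  11 | 0-011,010-1
  12 | --1-0,--10-,0--00,01-0-
  13 | --10-,-1-01,01-0-
  14 | --1-0  (sole → essential)
  16 | -0-00  (sole → essential)
  19 | -0011,10-11
  20 | --1-0,--10-,-0-00,101--
  21 | --10-,101--
  22 | --1-0,101--
  23 | 10-11,101--
  25 | -1-01  (sole → essential)
  28 | --1-0,--10-
  29 | --10-,-1-01
  30 | --1-0  (sole → essential)
Essential prime implicants: --1-0, --10-, -0-00, -1-01
Petrick residual → 0--00, 0-011, 00--0, 10-11
Minimum SOP uses 8 PIs: ce' + cd' + b'd'e' + bd'e + a'd'e' + a'c'de + a'b'e' + ab'de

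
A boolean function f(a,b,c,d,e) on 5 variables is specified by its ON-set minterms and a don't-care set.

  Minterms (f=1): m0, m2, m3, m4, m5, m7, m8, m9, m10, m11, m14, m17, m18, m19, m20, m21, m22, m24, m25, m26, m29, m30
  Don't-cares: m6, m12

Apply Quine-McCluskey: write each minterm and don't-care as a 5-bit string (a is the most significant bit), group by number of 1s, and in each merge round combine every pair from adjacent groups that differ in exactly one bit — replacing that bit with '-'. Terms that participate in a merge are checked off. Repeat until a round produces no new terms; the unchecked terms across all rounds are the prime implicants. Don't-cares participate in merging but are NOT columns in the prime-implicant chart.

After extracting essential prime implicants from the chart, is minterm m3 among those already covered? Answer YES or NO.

[col 0] 00000*, 00010*, 00011*, 00100*, 00101*, 00110*, 00111*, 01000*, 01001*, 01010*, 01011*, 01100*, 01110*, 10001*, 10010*, 10011*, 10100*, 10101*, 10110*, 11000*, 11001*, 11010*, 11101*, 11110*
[col 1] -0010*, -0011*, -0100*, -0101*, -0110*, -1000*, -1001*, -1010*, -1110*, 0-000*, 0-010*, 0-011*, 0-100*, 0-110*, 00-00*, 00-10*, 00-11*, 000-0*, 0001-*, 001-0*, 001-1*, 0010-*, 0011-*, 01-00*, 01-10*, 010-0*, 010-1*, 0100-*, 0101-*, 011-0*, 1-001*, 1-010*, 1-101*, 1-110*, 10-01*, 10-10*, 100-1, 1001-*, 101-0*, 1010-*, 11-01*, 11-10*, 110-0*, 1100-*
[col 2] --010*, --110*, -0-10*, -001-, -01-0, -010-, -1-10*, -10-0, -100-, 0--00*, 0--10*, 0-0-0*, 0-01-, 0-1-0*, 00--0*, 00-1-, 001--, 01--0*, 010--, 1--01, 1--10*
[col 3] ---10, 0---0
Prime implicants: ---10, -001-, -01-0, -010-, -10-0, -100-, 0---0, 0-01-, 00-1-, 001--, 010--, 1--01, 100-1
PI chart (minterm → PIs covering it):
  0 | 0---0  (sole → essential)
  2 | ---10,-001-,0---0,0-01-,00-1-
  3 | -001-,0-01-,00-1-
  4 | -01-0,-010-,0---0,001--
  5 | -010-,001--
  7 | 00-1-,001--
  8 | -10-0,-100-,0---0,010--
  9 | -100-,010--
  10 | ---10,-10-0,0---0,0-01-,010--
  11 | 0-01-,010--
  14 | ---10,0---0
  17 | 1--01,100-1
  18 | ---10,-001-
  19 | -001-,100-1
  20 | -01-0,-010-
  21 | -010-,1--01
  22 | ---10,-01-0
  24 | -10-0,-100-
  25 | -100-,1--01
  26 | ---10,-10-0
  29 | 1--01  (sole → essential)
  30 | ---10  (sole → essential)
Essential prime implicants: ---10, 0---0, 1--01

NO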